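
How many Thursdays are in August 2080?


August 2080 has 31 days
Anchor: Jan 1, 2080. With p = 2080 - 1 = 2079: (p + p//4 - p//100 + p//400) mod 7 = (2079 + 519 - 20 + 5) mod 7 = 2583 mod 7 = 0 -> Monday (Mon=0 ... Sun=6)
Days before August (Jan-Jul): 213; August 1 index = (0 + 213) mod 7 = 3 -> Thursday
First Thursday is August 1
Thursdays: 1, 8, 15, 22, 29

5 Thursdays


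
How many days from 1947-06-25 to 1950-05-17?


From 1947-06-25 to 1950-05-17
1947-06-25: days before June = 31 + 28 + 31 + 30 + 31 = 151 (1947 is not a leap year); day of year = 151 + 25 = 176
1950-05-17: days before May = 31 + 28 + 31 + 30 = 120 (1950 is not a leap year); day of year = 120 + 17 = 137
Rest of 1947: 365 - 176 = 189
Full years 1948 (366), 1949 (365): 731
Total = 189 + 731 + 137 = 1057

1057 days


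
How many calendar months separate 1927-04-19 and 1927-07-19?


From April 1927 to July 1927
0 years * 12 = 0 months, plus 3 months = 3

3 months


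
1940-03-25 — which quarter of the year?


Month: March (month 3)
Q1: Jan-Mar, Q2: Apr-Jun, Q3: Jul-Sep, Q4: Oct-Dec

Q1


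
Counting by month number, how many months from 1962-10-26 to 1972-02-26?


From October 1962 to February 1972
10 years * 12 = 120 months, minus 8 months = 112

112 months


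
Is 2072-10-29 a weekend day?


Anchor: Jan 1, 2072. With p = 2072 - 1 = 2071: (p + p//4 - p//100 + p//400) mod 7 = (2071 + 517 - 20 + 5) mod 7 = 2573 mod 7 = 4 -> Friday (Mon=0 ... Sun=6)
Day of year: 303; offset = 302
Weekday index = (4 + 302) mod 7 = 5 -> Saturday
Weekend days: Saturday, Sunday

Yes


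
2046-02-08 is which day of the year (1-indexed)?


Date: February 8, 2046
Days in months 1 through 1: 31
Plus 8 days in February

Day of year: 39


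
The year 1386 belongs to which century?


Century = (year - 1) // 100 + 1
= (1386 - 1) // 100 + 1
= 1385 // 100 + 1
= 13 + 1

14th century


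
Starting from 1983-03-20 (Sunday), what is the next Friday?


Current: Sunday
Target: Friday
Days ahead: 5

Next Friday: 1983-03-25


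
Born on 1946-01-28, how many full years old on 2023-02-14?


Birth: 1946-01-28
Reference: 2023-02-14
Year difference: 2023 - 1946 = 77

77 years old


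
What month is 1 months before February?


February is month 2
2 - 1 = 1

January


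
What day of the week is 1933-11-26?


Date: November 26, 1933
Anchor: Jan 1, 1933. With p = 1933 - 1 = 1932: (p + p//4 - p//100 + p//400) mod 7 = (1932 + 483 - 19 + 4) mod 7 = 2400 mod 7 = 6 -> Sunday (Mon=0 ... Sun=6)
Days before November (Jan-Oct): 304; offset = 304 + 26 - 1 = 329
Weekday index = (6 + 329) mod 7 = 6

Day of the week: Sunday


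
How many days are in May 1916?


May 1916

31 days


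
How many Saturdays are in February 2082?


February 2082 has 28 days
Anchor: Jan 1, 2082. With p = 2082 - 1 = 2081: (p + p//4 - p//100 + p//400) mod 7 = (2081 + 520 - 20 + 5) mod 7 = 2586 mod 7 = 3 -> Thursday (Mon=0 ... Sun=6)
Days before February (Jan): 31; February 1 index = (3 + 31) mod 7 = 6 -> Sunday
First Saturday is February 7
Saturdays: 7, 14, 21, 28

4 Saturdays


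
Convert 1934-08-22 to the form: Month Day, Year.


ISO 1934-08-22 parses as year=1934, month=08, day=22
Month 8 -> August

August 22, 1934


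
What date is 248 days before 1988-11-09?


Start: 1988-11-09, subtract 248 days
Back 9 days from November 9 reaches October 31, 1988 -> 239 left
October 1988 has 31 days -> back to September 30, 1988 -> 208 left
September 1988 has 30 days -> back to August 31, 1988 -> 178 left
August 1988 has 31 days -> back to July 31, 1988 -> 147 left
July 1988 has 31 days -> back to June 30, 1988 -> 116 left
June 1988 has 30 days -> back to May 31, 1988 -> 86 left
May 1988 has 31 days -> back to April 30, 1988 -> 55 left
April 1988 has 30 days -> back to March 31, 1988 -> 25 left
March 1988: 31 - 25 = 6 -> lands on March 6

Result: 1988-03-06


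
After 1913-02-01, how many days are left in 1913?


Day of year: 32 of 365
Remaining = 365 - 32

333 days


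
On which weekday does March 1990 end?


March 1990 has 31 days
Anchor: Jan 1, 1990. With p = 1990 - 1 = 1989: (p + p//4 - p//100 + p//400) mod 7 = (1989 + 497 - 19 + 4) mod 7 = 2471 mod 7 = 0 -> Monday (Mon=0 ... Sun=6)
Days before March (Jan-Feb): 59; March 1 index = (0 + 59) mod 7 = 3 -> Thursday
Last day offset: 31 - 1 = 30 days
Weekday index = (3 + 30) mod 7 = 5

Saturday, March 31


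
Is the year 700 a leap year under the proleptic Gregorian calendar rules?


Gregorian leap year rule: divisible by 4, but not by 100, unless also by 400.
700 is divisible by 100 but not 400 -> not a leap year

No


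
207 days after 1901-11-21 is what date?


Start: 1901-11-21, add 207 days
November 1901 has 30 days: 30 - 21 = 9 days to November 30 -> 198 left
December 1901 has 31 days -> 167 left
January 1902 has 31 days -> 136 left
February 1902 has 28 days -> 108 left
March 1902 has 31 days -> 77 left
April 1902 has 30 days -> 47 left
May 1902 has 31 days -> 16 left
June 1902: 16 <= 30 -> lands on June 16

Result: 1902-06-16


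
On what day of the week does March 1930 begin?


Target: March 1, 1930
Anchor: Jan 1, 1930. With p = 1930 - 1 = 1929: (p + p//4 - p//100 + p//400) mod 7 = (1929 + 482 - 19 + 4) mod 7 = 2396 mod 7 = 2 -> Wednesday (Mon=0 ... Sun=6)
Days before March (Jan-Feb): 59 days
Weekday index = (2 + 59) mod 7 = 5

Saturday


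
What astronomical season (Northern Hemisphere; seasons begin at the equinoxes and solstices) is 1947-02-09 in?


Date: February 9
Astronomical Winter (approx.; exact equinox/solstice day varies by year): December 21 to March 19
February 9 falls within the Winter window

Winter


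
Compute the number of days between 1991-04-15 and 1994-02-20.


From 1991-04-15 to 1994-02-20
1991-04-15: days before April = 31 + 28 + 31 = 90 (1991 is not a leap year); day of year = 90 + 15 = 105
1994-02-20: days before February = 31; day of year = 31 + 20 = 51
Rest of 1991: 365 - 105 = 260
Full years 1992 (366), 1993 (365): 731
Total = 260 + 731 + 51 = 1042

1042 days


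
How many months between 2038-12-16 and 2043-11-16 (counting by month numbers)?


From December 2038 to November 2043
5 years * 12 = 60 months, minus 1 month = 59

59 months


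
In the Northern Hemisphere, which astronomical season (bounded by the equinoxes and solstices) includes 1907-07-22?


Date: July 22
Astronomical Summer (approx.; exact equinox/solstice day varies by year): June 21 to September 21
July 22 falls within the Summer window

Summer


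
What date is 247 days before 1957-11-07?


Start: 1957-11-07, subtract 247 days
Back 7 days from November 7 reaches October 31, 1957 -> 240 left
October 1957 has 31 days -> back to September 30, 1957 -> 209 left
September 1957 has 30 days -> back to August 31, 1957 -> 179 left
August 1957 has 31 days -> back to July 31, 1957 -> 148 left
July 1957 has 31 days -> back to June 30, 1957 -> 117 left
June 1957 has 30 days -> back to May 31, 1957 -> 87 left
May 1957 has 31 days -> back to April 30, 1957 -> 56 left
April 1957 has 30 days -> back to March 31, 1957 -> 26 left
March 1957: 31 - 26 = 5 -> lands on March 5

Result: 1957-03-05


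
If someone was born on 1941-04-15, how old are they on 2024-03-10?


Birth: 1941-04-15
Reference: 2024-03-10
Year difference: 2024 - 1941 = 83
Birthday not yet reached in 2024, subtract 1

82 years old


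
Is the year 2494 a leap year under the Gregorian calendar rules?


Gregorian leap year rule: divisible by 4, but not by 100, unless also by 400.
2494 is not divisible by 4 -> not a leap year

No


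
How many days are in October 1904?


October 1904

31 days


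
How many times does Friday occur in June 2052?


June 2052 has 30 days
Anchor: Jan 1, 2052. With p = 2052 - 1 = 2051: (p + p//4 - p//100 + p//400) mod 7 = (2051 + 512 - 20 + 5) mod 7 = 2548 mod 7 = 0 -> Monday (Mon=0 ... Sun=6)
Days before June (Jan-May): 152; June 1 index = (0 + 152) mod 7 = 5 -> Saturday
First Friday is June 7
Fridays: 7, 14, 21, 28

4 Fridays


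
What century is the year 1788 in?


Century = (year - 1) // 100 + 1
= (1788 - 1) // 100 + 1
= 1787 // 100 + 1
= 17 + 1

18th century


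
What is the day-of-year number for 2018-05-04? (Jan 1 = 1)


Date: May 4, 2018
Days in months 1 through 4: 120
Plus 4 days in May

Day of year: 124


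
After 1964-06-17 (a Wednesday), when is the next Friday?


Current: Wednesday
Target: Friday
Days ahead: 2

Next Friday: 1964-06-19


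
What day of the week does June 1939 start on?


Target: June 1, 1939
Anchor: Jan 1, 1939. With p = 1939 - 1 = 1938: (p + p//4 - p//100 + p//400) mod 7 = (1938 + 484 - 19 + 4) mod 7 = 2407 mod 7 = 6 -> Sunday (Mon=0 ... Sun=6)
Days before June (Jan-May): 151 days
Weekday index = (6 + 151) mod 7 = 3

Thursday


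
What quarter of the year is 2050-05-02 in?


Month: May (month 5)
Q1: Jan-Mar, Q2: Apr-Jun, Q3: Jul-Sep, Q4: Oct-Dec

Q2


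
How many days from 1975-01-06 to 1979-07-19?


From 1975-01-06 to 1979-07-19
1975-01-06: day of year = 6
1979-07-19: days before July = 31 + 28 + 31 + 30 + 31 + 30 = 181 (1979 is not a leap year); day of year = 181 + 19 = 200
Rest of 1975: 365 - 6 = 359
Full years 1976 (366), 1977 (365), 1978 (365): 1096
Total = 359 + 1096 + 200 = 1655

1655 days


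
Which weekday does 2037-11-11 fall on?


Date: November 11, 2037
Anchor: Jan 1, 2037. With p = 2037 - 1 = 2036: (p + p//4 - p//100 + p//400) mod 7 = (2036 + 509 - 20 + 5) mod 7 = 2530 mod 7 = 3 -> Thursday (Mon=0 ... Sun=6)
Days before November (Jan-Oct): 304; offset = 304 + 11 - 1 = 314
Weekday index = (3 + 314) mod 7 = 2

Day of the week: Wednesday


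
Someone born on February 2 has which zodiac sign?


Date: February 2
Conventional tropical zodiac dates: Aquarius from January 20 onward; Pisces starts February 19
February 2 falls within the Aquarius range

Aquarius


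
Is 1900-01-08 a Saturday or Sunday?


Anchor: Jan 1, 1900. With p = 1900 - 1 = 1899: (p + p//4 - p//100 + p//400) mod 7 = (1899 + 474 - 18 + 4) mod 7 = 2359 mod 7 = 0 -> Monday (Mon=0 ... Sun=6)
Day of year: 8; offset = 7
Weekday index = (0 + 7) mod 7 = 0 -> Monday
Weekend days: Saturday, Sunday

No


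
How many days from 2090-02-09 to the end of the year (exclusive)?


Day of year: 40 of 365
Remaining = 365 - 40

325 days


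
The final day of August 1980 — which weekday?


August 1980 has 31 days
Anchor: Jan 1, 1980. With p = 1980 - 1 = 1979: (p + p//4 - p//100 + p//400) mod 7 = (1979 + 494 - 19 + 4) mod 7 = 2458 mod 7 = 1 -> Tuesday (Mon=0 ... Sun=6)
Days before August (Jan-Jul): 213; August 1 index = (1 + 213) mod 7 = 4 -> Friday
Last day offset: 31 - 1 = 30 days
Weekday index = (4 + 30) mod 7 = 6

Sunday, August 31


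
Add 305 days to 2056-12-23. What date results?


Start: 2056-12-23, add 305 days
December 2056 has 31 days: 31 - 23 = 8 days to December 31 -> 297 left
January 2057 has 31 days -> 266 left
February 2057 has 28 days -> 238 left
March 2057 has 31 days -> 207 left
April 2057 has 30 days -> 177 left
May 2057 has 31 days -> 146 left
June 2057 has 30 days -> 116 left
July 2057 has 31 days -> 85 left
August 2057 has 31 days -> 54 left
September 2057 has 30 days -> 24 left
October 2057: 24 <= 31 -> lands on October 24

Result: 2057-10-24


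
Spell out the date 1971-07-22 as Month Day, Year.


ISO 1971-07-22 parses as year=1971, month=07, day=22
Month 7 -> July

July 22, 1971


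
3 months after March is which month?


March is month 3
3 + 3 = 6

June


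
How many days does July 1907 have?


July 1907

31 days


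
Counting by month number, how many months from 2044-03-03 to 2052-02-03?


From March 2044 to February 2052
8 years * 12 = 96 months, minus 1 month = 95

95 months


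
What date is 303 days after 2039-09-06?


Start: 2039-09-06, add 303 days
September 2039 has 30 days: 30 - 6 = 24 days to September 30 -> 279 left
October 2039 has 31 days -> 248 left
November 2039 has 30 days -> 218 left
December 2039 has 31 days -> 187 left
January 2040 has 31 days -> 156 left
February 2040 has 29 days -> 127 left
March 2040 has 31 days -> 96 left
April 2040 has 30 days -> 66 left
May 2040 has 31 days -> 35 left
June 2040 has 30 days -> 5 left
July 2040: 5 <= 31 -> lands on July 5

Result: 2040-07-05


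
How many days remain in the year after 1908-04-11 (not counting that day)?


Day of year: 102 of 366
Remaining = 366 - 102

264 days


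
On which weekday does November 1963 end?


November 1963 has 30 days
Anchor: Jan 1, 1963. With p = 1963 - 1 = 1962: (p + p//4 - p//100 + p//400) mod 7 = (1962 + 490 - 19 + 4) mod 7 = 2437 mod 7 = 1 -> Tuesday (Mon=0 ... Sun=6)
Days before November (Jan-Oct): 304; November 1 index = (1 + 304) mod 7 = 4 -> Friday
Last day offset: 30 - 1 = 29 days
Weekday index = (4 + 29) mod 7 = 5

Saturday, November 30


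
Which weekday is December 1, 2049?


Target: December 1, 2049
Anchor: Jan 1, 2049. With p = 2049 - 1 = 2048: (p + p//4 - p//100 + p//400) mod 7 = (2048 + 512 - 20 + 5) mod 7 = 2545 mod 7 = 4 -> Friday (Mon=0 ... Sun=6)
Days before December (Jan-Nov): 334 days
Weekday index = (4 + 334) mod 7 = 2

Wednesday


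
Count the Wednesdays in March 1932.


March 1932 has 31 days
Anchor: Jan 1, 1932. With p = 1932 - 1 = 1931: (p + p//4 - p//100 + p//400) mod 7 = (1931 + 482 - 19 + 4) mod 7 = 2398 mod 7 = 4 -> Friday (Mon=0 ... Sun=6)
Days before March (Jan-Feb): 60; March 1 index = (4 + 60) mod 7 = 1 -> Tuesday
First Wednesday is March 2
Wednesdays: 2, 9, 16, 23, 30

5 Wednesdays


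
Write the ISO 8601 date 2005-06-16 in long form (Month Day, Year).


ISO 2005-06-16 parses as year=2005, month=06, day=16
Month 6 -> June

June 16, 2005


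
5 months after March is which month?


March is month 3
3 + 5 = 8

August


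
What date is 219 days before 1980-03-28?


Start: 1980-03-28, subtract 219 days
Back 28 days from March 28 reaches February 29, 1980 -> 191 left
February 1980 has 29 days -> back to January 31, 1980 -> 162 left
January 1980 has 31 days -> back to December 31, 1979 -> 131 left
December 1979 has 31 days -> back to November 30, 1979 -> 100 left
November 1979 has 30 days -> back to October 31, 1979 -> 70 left
October 1979 has 31 days -> back to September 30, 1979 -> 39 left
September 1979 has 30 days -> back to August 31, 1979 -> 9 left
August 1979: 31 - 9 = 22 -> lands on August 22

Result: 1979-08-22


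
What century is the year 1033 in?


Century = (year - 1) // 100 + 1
= (1033 - 1) // 100 + 1
= 1032 // 100 + 1
= 10 + 1

11th century


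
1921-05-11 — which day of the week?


Date: May 11, 1921
Anchor: Jan 1, 1921. With p = 1921 - 1 = 1920: (p + p//4 - p//100 + p//400) mod 7 = (1920 + 480 - 19 + 4) mod 7 = 2385 mod 7 = 5 -> Saturday (Mon=0 ... Sun=6)
Days before May (Jan-Apr): 120; offset = 120 + 11 - 1 = 130
Weekday index = (5 + 130) mod 7 = 2

Day of the week: Wednesday


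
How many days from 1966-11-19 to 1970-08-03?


From 1966-11-19 to 1970-08-03
1966-11-19: days before November = 31 + 28 + 31 + 30 + 31 + 30 + 31 + 31 + 30 + 31 = 304 (1966 is not a leap year); day of year = 304 + 19 = 323
1970-08-03: days before August = 31 + 28 + 31 + 30 + 31 + 30 + 31 = 212 (1970 is not a leap year); day of year = 212 + 3 = 215
Rest of 1966: 365 - 323 = 42
Full years 1967 (365), 1968 (366), 1969 (365): 1096
Total = 42 + 1096 + 215 = 1353

1353 days


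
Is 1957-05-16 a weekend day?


Anchor: Jan 1, 1957. With p = 1957 - 1 = 1956: (p + p//4 - p//100 + p//400) mod 7 = (1956 + 489 - 19 + 4) mod 7 = 2430 mod 7 = 1 -> Tuesday (Mon=0 ... Sun=6)
Day of year: 136; offset = 135
Weekday index = (1 + 135) mod 7 = 3 -> Thursday
Weekend days: Saturday, Sunday

No


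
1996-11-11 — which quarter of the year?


Month: November (month 11)
Q1: Jan-Mar, Q2: Apr-Jun, Q3: Jul-Sep, Q4: Oct-Dec

Q4


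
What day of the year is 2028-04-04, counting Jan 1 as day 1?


Date: April 4, 2028
Days in months 1 through 3: 91
Plus 4 days in April

Day of year: 95


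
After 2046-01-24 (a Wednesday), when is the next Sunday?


Current: Wednesday
Target: Sunday
Days ahead: 4

Next Sunday: 2046-01-28


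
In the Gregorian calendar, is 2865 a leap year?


Gregorian leap year rule: divisible by 4, but not by 100, unless also by 400.
2865 is not divisible by 4 -> not a leap year

No


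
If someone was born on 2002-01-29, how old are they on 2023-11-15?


Birth: 2002-01-29
Reference: 2023-11-15
Year difference: 2023 - 2002 = 21

21 years old


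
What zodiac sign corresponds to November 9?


Date: November 9
Conventional tropical zodiac dates: Scorpio from October 23 onward; Sagittarius starts November 22
November 9 falls within the Scorpio range

Scorpio


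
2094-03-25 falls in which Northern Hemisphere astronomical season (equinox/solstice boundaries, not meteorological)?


Date: March 25
Astronomical Spring (approx.; exact equinox/solstice day varies by year): March 20 to June 20
March 25 falls within the Spring window

Spring


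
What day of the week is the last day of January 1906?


January 1906 has 31 days
Anchor: Jan 1, 1906. With p = 1906 - 1 = 1905: (p + p//4 - p//100 + p//400) mod 7 = (1905 + 476 - 19 + 4) mod 7 = 2366 mod 7 = 0 -> Monday (Mon=0 ... Sun=6)
January 1 is the anchor itself -> Monday
Last day offset: 31 - 1 = 30 days
Weekday index = (0 + 30) mod 7 = 2

Wednesday, January 31


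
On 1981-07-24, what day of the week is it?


Date: July 24, 1981
Anchor: Jan 1, 1981. With p = 1981 - 1 = 1980: (p + p//4 - p//100 + p//400) mod 7 = (1980 + 495 - 19 + 4) mod 7 = 2460 mod 7 = 3 -> Thursday (Mon=0 ... Sun=6)
Days before July (Jan-Jun): 181; offset = 181 + 24 - 1 = 204
Weekday index = (3 + 204) mod 7 = 4

Day of the week: Friday


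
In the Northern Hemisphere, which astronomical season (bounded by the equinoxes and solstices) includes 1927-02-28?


Date: February 28
Astronomical Winter (approx.; exact equinox/solstice day varies by year): December 21 to March 19
February 28 falls within the Winter window

Winter


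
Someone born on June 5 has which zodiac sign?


Date: June 5
Conventional tropical zodiac dates: Gemini from May 21 onward; Cancer starts June 21
June 5 falls within the Gemini range

Gemini


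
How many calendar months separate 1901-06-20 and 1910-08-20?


From June 1901 to August 1910
9 years * 12 = 108 months, plus 2 months = 110

110 months


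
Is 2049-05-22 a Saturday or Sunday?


Anchor: Jan 1, 2049. With p = 2049 - 1 = 2048: (p + p//4 - p//100 + p//400) mod 7 = (2048 + 512 - 20 + 5) mod 7 = 2545 mod 7 = 4 -> Friday (Mon=0 ... Sun=6)
Day of year: 142; offset = 141
Weekday index = (4 + 141) mod 7 = 5 -> Saturday
Weekend days: Saturday, Sunday

Yes


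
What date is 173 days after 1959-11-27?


Start: 1959-11-27, add 173 days
November 1959 has 30 days: 30 - 27 = 3 days to November 30 -> 170 left
December 1959 has 31 days -> 139 left
January 1960 has 31 days -> 108 left
February 1960 has 29 days -> 79 left
March 1960 has 31 days -> 48 left
April 1960 has 30 days -> 18 left
May 1960: 18 <= 31 -> lands on May 18

Result: 1960-05-18


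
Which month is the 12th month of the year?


Month 12 of 12

December


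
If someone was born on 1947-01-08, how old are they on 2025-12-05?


Birth: 1947-01-08
Reference: 2025-12-05
Year difference: 2025 - 1947 = 78

78 years old


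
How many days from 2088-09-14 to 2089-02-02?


From 2088-09-14 to 2089-02-02
2088-09-14: days before September = 31 + 29 + 31 + 30 + 31 + 30 + 31 + 31 = 244 (2088 is a leap year); day of year = 244 + 14 = 258
2089-02-02: days before February = 31; day of year = 31 + 2 = 33
Rest of 2088: 366 - 258 = 108
Total = 108 + 33 = 141

141 days


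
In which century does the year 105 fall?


Century = (year - 1) // 100 + 1
= (105 - 1) // 100 + 1
= 104 // 100 + 1
= 1 + 1

2nd century


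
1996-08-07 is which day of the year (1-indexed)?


Date: August 7, 1996
Days in months 1 through 7: 213
Plus 7 days in August

Day of year: 220


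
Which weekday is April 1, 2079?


Target: April 1, 2079
Anchor: Jan 1, 2079. With p = 2079 - 1 = 2078: (p + p//4 - p//100 + p//400) mod 7 = (2078 + 519 - 20 + 5) mod 7 = 2582 mod 7 = 6 -> Sunday (Mon=0 ... Sun=6)
Days before April (Jan-Mar): 90 days
Weekday index = (6 + 90) mod 7 = 5

Saturday


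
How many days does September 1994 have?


September 1994

30 days


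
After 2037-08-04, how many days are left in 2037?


Day of year: 216 of 365
Remaining = 365 - 216

149 days


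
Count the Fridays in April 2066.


April 2066 has 30 days
Anchor: Jan 1, 2066. With p = 2066 - 1 = 2065: (p + p//4 - p//100 + p//400) mod 7 = (2065 + 516 - 20 + 5) mod 7 = 2566 mod 7 = 4 -> Friday (Mon=0 ... Sun=6)
Days before April (Jan-Mar): 90; April 1 index = (4 + 90) mod 7 = 3 -> Thursday
First Friday is April 2
Fridays: 2, 9, 16, 23, 30

5 Fridays


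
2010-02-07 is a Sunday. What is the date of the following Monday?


Current: Sunday
Target: Monday
Days ahead: 1

Next Monday: 2010-02-08


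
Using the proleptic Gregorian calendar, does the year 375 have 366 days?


Gregorian leap year rule: divisible by 4, but not by 100, unless also by 400.
375 is not divisible by 4 -> not a leap year

No


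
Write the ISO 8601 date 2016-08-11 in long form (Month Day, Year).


ISO 2016-08-11 parses as year=2016, month=08, day=11
Month 8 -> August

August 11, 2016


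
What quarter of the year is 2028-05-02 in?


Month: May (month 5)
Q1: Jan-Mar, Q2: Apr-Jun, Q3: Jul-Sep, Q4: Oct-Dec

Q2


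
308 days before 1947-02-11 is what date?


Start: 1947-02-11, subtract 308 days
Back 11 days from February 11 reaches January 31, 1947 -> 297 left
January 1947 has 31 days -> back to December 31, 1946 -> 266 left
December 1946 has 31 days -> back to November 30, 1946 -> 235 left
November 1946 has 30 days -> back to October 31, 1946 -> 205 left
October 1946 has 31 days -> back to September 30, 1946 -> 174 left
September 1946 has 30 days -> back to August 31, 1946 -> 144 left
August 1946 has 31 days -> back to July 31, 1946 -> 113 left
July 1946 has 31 days -> back to June 30, 1946 -> 82 left
June 1946 has 30 days -> back to May 31, 1946 -> 52 left
May 1946 has 31 days -> back to April 30, 1946 -> 21 left
April 1946: 30 - 21 = 9 -> lands on April 9

Result: 1946-04-09


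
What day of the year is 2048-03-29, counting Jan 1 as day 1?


Date: March 29, 2048
Days in months 1 through 2: 60
Plus 29 days in March

Day of year: 89


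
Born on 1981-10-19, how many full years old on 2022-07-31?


Birth: 1981-10-19
Reference: 2022-07-31
Year difference: 2022 - 1981 = 41
Birthday not yet reached in 2022, subtract 1

40 years old


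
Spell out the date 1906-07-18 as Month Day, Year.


ISO 1906-07-18 parses as year=1906, month=07, day=18
Month 7 -> July

July 18, 1906


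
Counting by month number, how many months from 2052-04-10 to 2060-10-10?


From April 2052 to October 2060
8 years * 12 = 96 months, plus 6 months = 102

102 months


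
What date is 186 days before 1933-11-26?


Start: 1933-11-26, subtract 186 days
Back 26 days from November 26 reaches October 31, 1933 -> 160 left
October 1933 has 31 days -> back to September 30, 1933 -> 129 left
September 1933 has 30 days -> back to August 31, 1933 -> 99 left
August 1933 has 31 days -> back to July 31, 1933 -> 68 left
July 1933 has 31 days -> back to June 30, 1933 -> 37 left
June 1933 has 30 days -> back to May 31, 1933 -> 7 left
May 1933: 31 - 7 = 24 -> lands on May 24

Result: 1933-05-24


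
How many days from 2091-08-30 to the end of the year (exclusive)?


Day of year: 242 of 365
Remaining = 365 - 242

123 days


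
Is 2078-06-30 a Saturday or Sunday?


Anchor: Jan 1, 2078. With p = 2078 - 1 = 2077: (p + p//4 - p//100 + p//400) mod 7 = (2077 + 519 - 20 + 5) mod 7 = 2581 mod 7 = 5 -> Saturday (Mon=0 ... Sun=6)
Day of year: 181; offset = 180
Weekday index = (5 + 180) mod 7 = 3 -> Thursday
Weekend days: Saturday, Sunday

No


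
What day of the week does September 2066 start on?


Target: September 1, 2066
Anchor: Jan 1, 2066. With p = 2066 - 1 = 2065: (p + p//4 - p//100 + p//400) mod 7 = (2065 + 516 - 20 + 5) mod 7 = 2566 mod 7 = 4 -> Friday (Mon=0 ... Sun=6)
Days before September (Jan-Aug): 243 days
Weekday index = (4 + 243) mod 7 = 2

Wednesday


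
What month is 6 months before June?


June is month 6
6 - 6 = 0; wrap: 0 + 12 = 12

December


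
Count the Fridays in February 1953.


February 1953 has 28 days
Anchor: Jan 1, 1953. With p = 1953 - 1 = 1952: (p + p//4 - p//100 + p//400) mod 7 = (1952 + 488 - 19 + 4) mod 7 = 2425 mod 7 = 3 -> Thursday (Mon=0 ... Sun=6)
Days before February (Jan): 31; February 1 index = (3 + 31) mod 7 = 6 -> Sunday
First Friday is February 6
Fridays: 6, 13, 20, 27

4 Fridays


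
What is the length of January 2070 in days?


January 2070

31 days


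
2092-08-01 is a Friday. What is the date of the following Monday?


Current: Friday
Target: Monday
Days ahead: 3

Next Monday: 2092-08-04


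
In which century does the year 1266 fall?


Century = (year - 1) // 100 + 1
= (1266 - 1) // 100 + 1
= 1265 // 100 + 1
= 12 + 1

13th century


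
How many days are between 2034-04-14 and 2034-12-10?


From 2034-04-14 to 2034-12-10
2034-04-14: days before April = 31 + 28 + 31 = 90 (2034 is not a leap year); day of year = 90 + 14 = 104
2034-12-10: days before December = 31 + 28 + 31 + 30 + 31 + 30 + 31 + 31 + 30 + 31 + 30 = 334 (2034 is not a leap year); day of year = 334 + 10 = 344
Same year: 344 - 104 = 240

240 days


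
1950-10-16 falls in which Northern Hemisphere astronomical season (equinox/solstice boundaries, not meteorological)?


Date: October 16
Astronomical Autumn (approx.; exact equinox/solstice day varies by year): September 22 to December 20
October 16 falls within the Autumn window

Autumn


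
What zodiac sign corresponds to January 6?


Date: January 6
Conventional tropical zodiac dates: Capricorn from December 22 onward; Aquarius starts January 20
January 6 falls within the Capricorn range

Capricorn


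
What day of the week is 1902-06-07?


Date: June 7, 1902
Anchor: Jan 1, 1902. With p = 1902 - 1 = 1901: (p + p//4 - p//100 + p//400) mod 7 = (1901 + 475 - 19 + 4) mod 7 = 2361 mod 7 = 2 -> Wednesday (Mon=0 ... Sun=6)
Days before June (Jan-May): 151; offset = 151 + 7 - 1 = 157
Weekday index = (2 + 157) mod 7 = 5

Day of the week: Saturday


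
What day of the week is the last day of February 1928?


February 1928 has 29 days
Anchor: Jan 1, 1928. With p = 1928 - 1 = 1927: (p + p//4 - p//100 + p//400) mod 7 = (1927 + 481 - 19 + 4) mod 7 = 2393 mod 7 = 6 -> Sunday (Mon=0 ... Sun=6)
Days before February (Jan): 31; February 1 index = (6 + 31) mod 7 = 2 -> Wednesday
Last day offset: 29 - 1 = 28 days
Weekday index = (2 + 28) mod 7 = 2

Wednesday, February 29


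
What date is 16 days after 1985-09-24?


Start: 1985-09-24, add 16 days
September 1985 has 30 days: 30 - 24 = 6 days to September 30 -> 10 left
October 1985: 10 <= 31 -> lands on October 10

Result: 1985-10-10


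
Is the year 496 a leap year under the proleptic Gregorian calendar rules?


Gregorian leap year rule: divisible by 4, but not by 100, unless also by 400.
496 is divisible by 4 but not 100 -> leap year

Yes


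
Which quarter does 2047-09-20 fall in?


Month: September (month 9)
Q1: Jan-Mar, Q2: Apr-Jun, Q3: Jul-Sep, Q4: Oct-Dec

Q3


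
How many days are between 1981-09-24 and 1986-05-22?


From 1981-09-24 to 1986-05-22
1981-09-24: days before September = 31 + 28 + 31 + 30 + 31 + 30 + 31 + 31 = 243 (1981 is not a leap year); day of year = 243 + 24 = 267
1986-05-22: days before May = 31 + 28 + 31 + 30 = 120 (1986 is not a leap year); day of year = 120 + 22 = 142
Rest of 1981: 365 - 267 = 98
Full years 1982 (365), 1983 (365), 1984 (366), 1985 (365): 1461
Total = 98 + 1461 + 142 = 1701

1701 days


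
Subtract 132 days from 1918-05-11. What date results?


Start: 1918-05-11, subtract 132 days
Back 11 days from May 11 reaches April 30, 1918 -> 121 left
April 1918 has 30 days -> back to March 31, 1918 -> 91 left
March 1918 has 31 days -> back to February 28, 1918 -> 60 left
February 1918 has 28 days -> back to January 31, 1918 -> 32 left
January 1918 has 31 days -> back to December 31, 1917 -> 1 left
December 1917: 31 - 1 = 30 -> lands on December 30

Result: 1917-12-30


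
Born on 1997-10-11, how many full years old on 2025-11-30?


Birth: 1997-10-11
Reference: 2025-11-30
Year difference: 2025 - 1997 = 28

28 years old


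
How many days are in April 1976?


April 1976

30 days


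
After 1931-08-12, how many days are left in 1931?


Day of year: 224 of 365
Remaining = 365 - 224

141 days


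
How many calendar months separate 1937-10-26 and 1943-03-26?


From October 1937 to March 1943
6 years * 12 = 72 months, minus 7 months = 65

65 months


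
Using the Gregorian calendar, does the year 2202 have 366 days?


Gregorian leap year rule: divisible by 4, but not by 100, unless also by 400.
2202 is not divisible by 4 -> not a leap year

No


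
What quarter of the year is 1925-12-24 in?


Month: December (month 12)
Q1: Jan-Mar, Q2: Apr-Jun, Q3: Jul-Sep, Q4: Oct-Dec

Q4


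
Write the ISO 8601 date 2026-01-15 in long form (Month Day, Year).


ISO 2026-01-15 parses as year=2026, month=01, day=15
Month 1 -> January

January 15, 2026


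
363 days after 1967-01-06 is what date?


Start: 1967-01-06, add 363 days
January 1967 has 31 days: 31 - 6 = 25 days to January 31 -> 338 left
February 1967 has 28 days -> 310 left
March 1967 has 31 days -> 279 left
April 1967 has 30 days -> 249 left
May 1967 has 31 days -> 218 left
June 1967 has 30 days -> 188 left
July 1967 has 31 days -> 157 left
August 1967 has 31 days -> 126 left
September 1967 has 30 days -> 96 left
October 1967 has 31 days -> 65 left
November 1967 has 30 days -> 35 left
December 1967 has 31 days -> 4 left
January 1968: 4 <= 31 -> lands on January 4

Result: 1968-01-04


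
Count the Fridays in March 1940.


March 1940 has 31 days
Anchor: Jan 1, 1940. With p = 1940 - 1 = 1939: (p + p//4 - p//100 + p//400) mod 7 = (1939 + 484 - 19 + 4) mod 7 = 2408 mod 7 = 0 -> Monday (Mon=0 ... Sun=6)
Days before March (Jan-Feb): 60; March 1 index = (0 + 60) mod 7 = 4 -> Friday
First Friday is March 1
Fridays: 1, 8, 15, 22, 29

5 Fridays


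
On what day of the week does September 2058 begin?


Target: September 1, 2058
Anchor: Jan 1, 2058. With p = 2058 - 1 = 2057: (p + p//4 - p//100 + p//400) mod 7 = (2057 + 514 - 20 + 5) mod 7 = 2556 mod 7 = 1 -> Tuesday (Mon=0 ... Sun=6)
Days before September (Jan-Aug): 243 days
Weekday index = (1 + 243) mod 7 = 6

Sunday


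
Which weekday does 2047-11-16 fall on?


Date: November 16, 2047
Anchor: Jan 1, 2047. With p = 2047 - 1 = 2046: (p + p//4 - p//100 + p//400) mod 7 = (2046 + 511 - 20 + 5) mod 7 = 2542 mod 7 = 1 -> Tuesday (Mon=0 ... Sun=6)
Days before November (Jan-Oct): 304; offset = 304 + 16 - 1 = 319
Weekday index = (1 + 319) mod 7 = 5

Day of the week: Saturday


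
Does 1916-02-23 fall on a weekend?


Anchor: Jan 1, 1916. With p = 1916 - 1 = 1915: (p + p//4 - p//100 + p//400) mod 7 = (1915 + 478 - 19 + 4) mod 7 = 2378 mod 7 = 5 -> Saturday (Mon=0 ... Sun=6)
Day of year: 54; offset = 53
Weekday index = (5 + 53) mod 7 = 2 -> Wednesday
Weekend days: Saturday, Sunday

No


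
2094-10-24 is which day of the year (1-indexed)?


Date: October 24, 2094
Days in months 1 through 9: 273
Plus 24 days in October

Day of year: 297


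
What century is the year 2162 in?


Century = (year - 1) // 100 + 1
= (2162 - 1) // 100 + 1
= 2161 // 100 + 1
= 21 + 1

22nd century


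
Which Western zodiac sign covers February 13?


Date: February 13
Conventional tropical zodiac dates: Aquarius from January 20 onward; Pisces starts February 19
February 13 falls within the Aquarius range

Aquarius


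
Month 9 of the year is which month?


Month 9 of 12

September


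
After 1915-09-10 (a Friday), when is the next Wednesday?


Current: Friday
Target: Wednesday
Days ahead: 5

Next Wednesday: 1915-09-15


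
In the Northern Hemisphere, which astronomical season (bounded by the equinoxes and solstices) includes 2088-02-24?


Date: February 24
Astronomical Winter (approx.; exact equinox/solstice day varies by year): December 21 to March 19
February 24 falls within the Winter window

Winter


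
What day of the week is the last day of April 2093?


April 2093 has 30 days
Anchor: Jan 1, 2093. With p = 2093 - 1 = 2092: (p + p//4 - p//100 + p//400) mod 7 = (2092 + 523 - 20 + 5) mod 7 = 2600 mod 7 = 3 -> Thursday (Mon=0 ... Sun=6)
Days before April (Jan-Mar): 90; April 1 index = (3 + 90) mod 7 = 2 -> Wednesday
Last day offset: 30 - 1 = 29 days
Weekday index = (2 + 29) mod 7 = 3

Thursday, April 30


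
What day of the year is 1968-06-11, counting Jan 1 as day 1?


Date: June 11, 1968
Days in months 1 through 5: 152
Plus 11 days in June

Day of year: 163


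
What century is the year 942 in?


Century = (year - 1) // 100 + 1
= (942 - 1) // 100 + 1
= 941 // 100 + 1
= 9 + 1

10th century


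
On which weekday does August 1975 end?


August 1975 has 31 days
Anchor: Jan 1, 1975. With p = 1975 - 1 = 1974: (p + p//4 - p//100 + p//400) mod 7 = (1974 + 493 - 19 + 4) mod 7 = 2452 mod 7 = 2 -> Wednesday (Mon=0 ... Sun=6)
Days before August (Jan-Jul): 212; August 1 index = (2 + 212) mod 7 = 4 -> Friday
Last day offset: 31 - 1 = 30 days
Weekday index = (4 + 30) mod 7 = 6

Sunday, August 31


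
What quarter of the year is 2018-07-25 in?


Month: July (month 7)
Q1: Jan-Mar, Q2: Apr-Jun, Q3: Jul-Sep, Q4: Oct-Dec

Q3


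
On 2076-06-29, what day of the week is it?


Date: June 29, 2076
Anchor: Jan 1, 2076. With p = 2076 - 1 = 2075: (p + p//4 - p//100 + p//400) mod 7 = (2075 + 518 - 20 + 5) mod 7 = 2578 mod 7 = 2 -> Wednesday (Mon=0 ... Sun=6)
Days before June (Jan-May): 152; offset = 152 + 29 - 1 = 180
Weekday index = (2 + 180) mod 7 = 0

Day of the week: Monday


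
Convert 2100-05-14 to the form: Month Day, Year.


ISO 2100-05-14 parses as year=2100, month=05, day=14
Month 5 -> May

May 14, 2100


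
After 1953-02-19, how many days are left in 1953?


Day of year: 50 of 365
Remaining = 365 - 50

315 days


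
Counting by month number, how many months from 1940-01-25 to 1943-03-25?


From January 1940 to March 1943
3 years * 12 = 36 months, plus 2 months = 38

38 months


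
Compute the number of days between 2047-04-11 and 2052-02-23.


From 2047-04-11 to 2052-02-23
2047-04-11: days before April = 31 + 28 + 31 = 90 (2047 is not a leap year); day of year = 90 + 11 = 101
2052-02-23: days before February = 31; day of year = 31 + 23 = 54
Rest of 2047: 365 - 101 = 264
Full years 2048 (366), 2049 (365), 2050 (365), 2051 (365): 1461
Total = 264 + 1461 + 54 = 1779

1779 days


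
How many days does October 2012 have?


October 2012

31 days


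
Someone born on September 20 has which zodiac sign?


Date: September 20
Conventional tropical zodiac dates: Virgo from August 23 onward; Libra starts September 23
September 20 falls within the Virgo range

Virgo


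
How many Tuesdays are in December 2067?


December 2067 has 31 days
Anchor: Jan 1, 2067. With p = 2067 - 1 = 2066: (p + p//4 - p//100 + p//400) mod 7 = (2066 + 516 - 20 + 5) mod 7 = 2567 mod 7 = 5 -> Saturday (Mon=0 ... Sun=6)
Days before December (Jan-Nov): 334; December 1 index = (5 + 334) mod 7 = 3 -> Thursday
First Tuesday is December 6
Tuesdays: 6, 13, 20, 27

4 Tuesdays


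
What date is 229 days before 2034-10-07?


Start: 2034-10-07, subtract 229 days
Back 7 days from October 7 reaches September 30, 2034 -> 222 left
September 2034 has 30 days -> back to August 31, 2034 -> 192 left
August 2034 has 31 days -> back to July 31, 2034 -> 161 left
July 2034 has 31 days -> back to June 30, 2034 -> 130 left
June 2034 has 30 days -> back to May 31, 2034 -> 100 left
May 2034 has 31 days -> back to April 30, 2034 -> 69 left
April 2034 has 30 days -> back to March 31, 2034 -> 39 left
March 2034 has 31 days -> back to February 28, 2034 -> 8 left
February 2034: 28 - 8 = 20 -> lands on February 20

Result: 2034-02-20


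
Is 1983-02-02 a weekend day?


Anchor: Jan 1, 1983. With p = 1983 - 1 = 1982: (p + p//4 - p//100 + p//400) mod 7 = (1982 + 495 - 19 + 4) mod 7 = 2462 mod 7 = 5 -> Saturday (Mon=0 ... Sun=6)
Day of year: 33; offset = 32
Weekday index = (5 + 32) mod 7 = 2 -> Wednesday
Weekend days: Saturday, Sunday

No


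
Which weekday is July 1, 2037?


Target: July 1, 2037
Anchor: Jan 1, 2037. With p = 2037 - 1 = 2036: (p + p//4 - p//100 + p//400) mod 7 = (2036 + 509 - 20 + 5) mod 7 = 2530 mod 7 = 3 -> Thursday (Mon=0 ... Sun=6)
Days before July (Jan-Jun): 181 days
Weekday index = (3 + 181) mod 7 = 2

Wednesday


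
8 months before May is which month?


May is month 5
5 - 8 = -3; wrap: -3 + 12 = 9

September


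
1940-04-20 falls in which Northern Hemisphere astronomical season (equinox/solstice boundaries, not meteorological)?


Date: April 20
Astronomical Spring (approx.; exact equinox/solstice day varies by year): March 20 to June 20
April 20 falls within the Spring window

Spring


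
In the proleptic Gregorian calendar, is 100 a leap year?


Gregorian leap year rule: divisible by 4, but not by 100, unless also by 400.
100 is divisible by 100 but not 400 -> not a leap year

No


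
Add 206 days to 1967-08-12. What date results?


Start: 1967-08-12, add 206 days
August 1967 has 31 days: 31 - 12 = 19 days to August 31 -> 187 left
September 1967 has 30 days -> 157 left
October 1967 has 31 days -> 126 left
November 1967 has 30 days -> 96 left
December 1967 has 31 days -> 65 left
January 1968 has 31 days -> 34 left
February 1968 has 29 days -> 5 left
March 1968: 5 <= 31 -> lands on March 5

Result: 1968-03-05


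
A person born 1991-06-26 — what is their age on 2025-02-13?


Birth: 1991-06-26
Reference: 2025-02-13
Year difference: 2025 - 1991 = 34
Birthday not yet reached in 2025, subtract 1

33 years old


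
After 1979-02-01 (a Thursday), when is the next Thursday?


Current: Thursday
Target: Thursday
Days ahead: 7

Next Thursday: 1979-02-08


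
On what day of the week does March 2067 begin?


Target: March 1, 2067
Anchor: Jan 1, 2067. With p = 2067 - 1 = 2066: (p + p//4 - p//100 + p//400) mod 7 = (2066 + 516 - 20 + 5) mod 7 = 2567 mod 7 = 5 -> Saturday (Mon=0 ... Sun=6)
Days before March (Jan-Feb): 59 days
Weekday index = (5 + 59) mod 7 = 1

Tuesday


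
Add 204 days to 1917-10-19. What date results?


Start: 1917-10-19, add 204 days
October 1917 has 31 days: 31 - 19 = 12 days to October 31 -> 192 left
November 1917 has 30 days -> 162 left
December 1917 has 31 days -> 131 left
January 1918 has 31 days -> 100 left
February 1918 has 28 days -> 72 left
March 1918 has 31 days -> 41 left
April 1918 has 30 days -> 11 left
May 1918: 11 <= 31 -> lands on May 11

Result: 1918-05-11


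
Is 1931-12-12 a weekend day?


Anchor: Jan 1, 1931. With p = 1931 - 1 = 1930: (p + p//4 - p//100 + p//400) mod 7 = (1930 + 482 - 19 + 4) mod 7 = 2397 mod 7 = 3 -> Thursday (Mon=0 ... Sun=6)
Day of year: 346; offset = 345
Weekday index = (3 + 345) mod 7 = 5 -> Saturday
Weekend days: Saturday, Sunday

Yes


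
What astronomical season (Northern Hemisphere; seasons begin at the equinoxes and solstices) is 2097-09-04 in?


Date: September 4
Astronomical Summer (approx.; exact equinox/solstice day varies by year): June 21 to September 21
September 4 falls within the Summer window

Summer


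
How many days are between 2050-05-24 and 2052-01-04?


From 2050-05-24 to 2052-01-04
2050-05-24: days before May = 31 + 28 + 31 + 30 = 120 (2050 is not a leap year); day of year = 120 + 24 = 144
2052-01-04: day of year = 4
Rest of 2050: 365 - 144 = 221
Full years 2051 (365): 365
Total = 221 + 365 + 4 = 590

590 days
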